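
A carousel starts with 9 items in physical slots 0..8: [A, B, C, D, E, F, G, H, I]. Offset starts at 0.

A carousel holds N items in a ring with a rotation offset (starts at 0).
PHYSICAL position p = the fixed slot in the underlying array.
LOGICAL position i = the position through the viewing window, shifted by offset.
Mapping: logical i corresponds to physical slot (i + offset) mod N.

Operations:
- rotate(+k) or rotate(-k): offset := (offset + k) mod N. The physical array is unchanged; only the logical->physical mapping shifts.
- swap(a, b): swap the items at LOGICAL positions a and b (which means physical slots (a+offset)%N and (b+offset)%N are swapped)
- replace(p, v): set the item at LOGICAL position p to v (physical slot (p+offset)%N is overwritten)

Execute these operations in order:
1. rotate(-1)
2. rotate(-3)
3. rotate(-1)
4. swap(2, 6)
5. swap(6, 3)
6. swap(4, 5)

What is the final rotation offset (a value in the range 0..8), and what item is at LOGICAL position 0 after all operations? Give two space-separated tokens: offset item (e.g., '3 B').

Answer: 4 E

Derivation:
After op 1 (rotate(-1)): offset=8, physical=[A,B,C,D,E,F,G,H,I], logical=[I,A,B,C,D,E,F,G,H]
After op 2 (rotate(-3)): offset=5, physical=[A,B,C,D,E,F,G,H,I], logical=[F,G,H,I,A,B,C,D,E]
After op 3 (rotate(-1)): offset=4, physical=[A,B,C,D,E,F,G,H,I], logical=[E,F,G,H,I,A,B,C,D]
After op 4 (swap(2, 6)): offset=4, physical=[A,G,C,D,E,F,B,H,I], logical=[E,F,B,H,I,A,G,C,D]
After op 5 (swap(6, 3)): offset=4, physical=[A,H,C,D,E,F,B,G,I], logical=[E,F,B,G,I,A,H,C,D]
After op 6 (swap(4, 5)): offset=4, physical=[I,H,C,D,E,F,B,G,A], logical=[E,F,B,G,A,I,H,C,D]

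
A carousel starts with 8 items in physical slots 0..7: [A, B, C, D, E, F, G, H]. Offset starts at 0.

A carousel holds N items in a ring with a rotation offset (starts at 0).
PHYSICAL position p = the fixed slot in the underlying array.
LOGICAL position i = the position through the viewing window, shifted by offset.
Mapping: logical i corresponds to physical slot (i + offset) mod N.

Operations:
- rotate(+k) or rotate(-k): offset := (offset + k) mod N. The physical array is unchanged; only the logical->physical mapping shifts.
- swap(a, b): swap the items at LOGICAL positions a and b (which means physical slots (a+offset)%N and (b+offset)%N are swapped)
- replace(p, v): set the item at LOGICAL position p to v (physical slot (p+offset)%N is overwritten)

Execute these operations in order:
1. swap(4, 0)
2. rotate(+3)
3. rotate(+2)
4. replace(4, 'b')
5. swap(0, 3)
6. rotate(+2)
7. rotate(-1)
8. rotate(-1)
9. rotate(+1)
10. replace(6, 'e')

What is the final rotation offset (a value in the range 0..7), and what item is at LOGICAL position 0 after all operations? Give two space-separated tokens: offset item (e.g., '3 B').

After op 1 (swap(4, 0)): offset=0, physical=[E,B,C,D,A,F,G,H], logical=[E,B,C,D,A,F,G,H]
After op 2 (rotate(+3)): offset=3, physical=[E,B,C,D,A,F,G,H], logical=[D,A,F,G,H,E,B,C]
After op 3 (rotate(+2)): offset=5, physical=[E,B,C,D,A,F,G,H], logical=[F,G,H,E,B,C,D,A]
After op 4 (replace(4, 'b')): offset=5, physical=[E,b,C,D,A,F,G,H], logical=[F,G,H,E,b,C,D,A]
After op 5 (swap(0, 3)): offset=5, physical=[F,b,C,D,A,E,G,H], logical=[E,G,H,F,b,C,D,A]
After op 6 (rotate(+2)): offset=7, physical=[F,b,C,D,A,E,G,H], logical=[H,F,b,C,D,A,E,G]
After op 7 (rotate(-1)): offset=6, physical=[F,b,C,D,A,E,G,H], logical=[G,H,F,b,C,D,A,E]
After op 8 (rotate(-1)): offset=5, physical=[F,b,C,D,A,E,G,H], logical=[E,G,H,F,b,C,D,A]
After op 9 (rotate(+1)): offset=6, physical=[F,b,C,D,A,E,G,H], logical=[G,H,F,b,C,D,A,E]
After op 10 (replace(6, 'e')): offset=6, physical=[F,b,C,D,e,E,G,H], logical=[G,H,F,b,C,D,e,E]

Answer: 6 G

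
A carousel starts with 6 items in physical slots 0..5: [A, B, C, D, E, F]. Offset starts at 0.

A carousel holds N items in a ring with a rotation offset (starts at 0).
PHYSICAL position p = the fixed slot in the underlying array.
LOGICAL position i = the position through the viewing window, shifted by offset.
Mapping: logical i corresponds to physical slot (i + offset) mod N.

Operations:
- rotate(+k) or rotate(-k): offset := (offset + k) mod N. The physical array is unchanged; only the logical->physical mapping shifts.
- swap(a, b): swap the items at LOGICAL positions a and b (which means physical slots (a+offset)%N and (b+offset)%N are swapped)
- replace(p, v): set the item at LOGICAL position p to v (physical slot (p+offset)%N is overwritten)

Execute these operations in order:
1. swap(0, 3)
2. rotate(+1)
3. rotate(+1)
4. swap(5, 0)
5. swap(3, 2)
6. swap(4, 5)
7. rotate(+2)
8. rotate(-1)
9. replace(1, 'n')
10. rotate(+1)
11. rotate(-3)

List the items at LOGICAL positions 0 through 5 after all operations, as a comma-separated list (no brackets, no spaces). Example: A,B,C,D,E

Answer: D,B,A,n,E,C

Derivation:
After op 1 (swap(0, 3)): offset=0, physical=[D,B,C,A,E,F], logical=[D,B,C,A,E,F]
After op 2 (rotate(+1)): offset=1, physical=[D,B,C,A,E,F], logical=[B,C,A,E,F,D]
After op 3 (rotate(+1)): offset=2, physical=[D,B,C,A,E,F], logical=[C,A,E,F,D,B]
After op 4 (swap(5, 0)): offset=2, physical=[D,C,B,A,E,F], logical=[B,A,E,F,D,C]
After op 5 (swap(3, 2)): offset=2, physical=[D,C,B,A,F,E], logical=[B,A,F,E,D,C]
After op 6 (swap(4, 5)): offset=2, physical=[C,D,B,A,F,E], logical=[B,A,F,E,C,D]
After op 7 (rotate(+2)): offset=4, physical=[C,D,B,A,F,E], logical=[F,E,C,D,B,A]
After op 8 (rotate(-1)): offset=3, physical=[C,D,B,A,F,E], logical=[A,F,E,C,D,B]
After op 9 (replace(1, 'n')): offset=3, physical=[C,D,B,A,n,E], logical=[A,n,E,C,D,B]
After op 10 (rotate(+1)): offset=4, physical=[C,D,B,A,n,E], logical=[n,E,C,D,B,A]
After op 11 (rotate(-3)): offset=1, physical=[C,D,B,A,n,E], logical=[D,B,A,n,E,C]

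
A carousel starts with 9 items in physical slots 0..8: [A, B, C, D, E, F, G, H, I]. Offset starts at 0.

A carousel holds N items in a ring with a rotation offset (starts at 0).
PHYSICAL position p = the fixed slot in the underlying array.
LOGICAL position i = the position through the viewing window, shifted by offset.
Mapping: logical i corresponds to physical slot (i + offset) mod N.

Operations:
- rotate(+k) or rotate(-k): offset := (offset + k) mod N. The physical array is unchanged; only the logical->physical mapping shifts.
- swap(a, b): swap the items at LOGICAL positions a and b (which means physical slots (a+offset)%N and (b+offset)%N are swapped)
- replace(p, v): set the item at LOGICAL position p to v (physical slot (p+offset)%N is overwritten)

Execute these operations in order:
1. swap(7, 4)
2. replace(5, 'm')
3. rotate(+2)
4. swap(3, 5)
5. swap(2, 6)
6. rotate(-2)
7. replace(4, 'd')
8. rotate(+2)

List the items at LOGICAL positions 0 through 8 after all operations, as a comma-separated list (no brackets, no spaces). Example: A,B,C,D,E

After op 1 (swap(7, 4)): offset=0, physical=[A,B,C,D,H,F,G,E,I], logical=[A,B,C,D,H,F,G,E,I]
After op 2 (replace(5, 'm')): offset=0, physical=[A,B,C,D,H,m,G,E,I], logical=[A,B,C,D,H,m,G,E,I]
After op 3 (rotate(+2)): offset=2, physical=[A,B,C,D,H,m,G,E,I], logical=[C,D,H,m,G,E,I,A,B]
After op 4 (swap(3, 5)): offset=2, physical=[A,B,C,D,H,E,G,m,I], logical=[C,D,H,E,G,m,I,A,B]
After op 5 (swap(2, 6)): offset=2, physical=[A,B,C,D,I,E,G,m,H], logical=[C,D,I,E,G,m,H,A,B]
After op 6 (rotate(-2)): offset=0, physical=[A,B,C,D,I,E,G,m,H], logical=[A,B,C,D,I,E,G,m,H]
After op 7 (replace(4, 'd')): offset=0, physical=[A,B,C,D,d,E,G,m,H], logical=[A,B,C,D,d,E,G,m,H]
After op 8 (rotate(+2)): offset=2, physical=[A,B,C,D,d,E,G,m,H], logical=[C,D,d,E,G,m,H,A,B]

Answer: C,D,d,E,G,m,H,A,B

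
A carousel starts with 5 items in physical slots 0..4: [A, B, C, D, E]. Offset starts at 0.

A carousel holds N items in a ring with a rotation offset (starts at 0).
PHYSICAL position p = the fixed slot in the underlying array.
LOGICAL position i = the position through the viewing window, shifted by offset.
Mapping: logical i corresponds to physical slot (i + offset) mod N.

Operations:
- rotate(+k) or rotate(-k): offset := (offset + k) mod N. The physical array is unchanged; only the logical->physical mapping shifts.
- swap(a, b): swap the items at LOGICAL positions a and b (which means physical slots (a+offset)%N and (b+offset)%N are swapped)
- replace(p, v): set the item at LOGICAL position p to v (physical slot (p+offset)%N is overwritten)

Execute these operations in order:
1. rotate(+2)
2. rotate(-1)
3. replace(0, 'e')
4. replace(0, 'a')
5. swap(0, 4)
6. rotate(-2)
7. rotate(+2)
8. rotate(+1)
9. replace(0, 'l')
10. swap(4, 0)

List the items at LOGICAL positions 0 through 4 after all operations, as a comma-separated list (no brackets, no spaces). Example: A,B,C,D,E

Answer: A,D,E,a,l

Derivation:
After op 1 (rotate(+2)): offset=2, physical=[A,B,C,D,E], logical=[C,D,E,A,B]
After op 2 (rotate(-1)): offset=1, physical=[A,B,C,D,E], logical=[B,C,D,E,A]
After op 3 (replace(0, 'e')): offset=1, physical=[A,e,C,D,E], logical=[e,C,D,E,A]
After op 4 (replace(0, 'a')): offset=1, physical=[A,a,C,D,E], logical=[a,C,D,E,A]
After op 5 (swap(0, 4)): offset=1, physical=[a,A,C,D,E], logical=[A,C,D,E,a]
After op 6 (rotate(-2)): offset=4, physical=[a,A,C,D,E], logical=[E,a,A,C,D]
After op 7 (rotate(+2)): offset=1, physical=[a,A,C,D,E], logical=[A,C,D,E,a]
After op 8 (rotate(+1)): offset=2, physical=[a,A,C,D,E], logical=[C,D,E,a,A]
After op 9 (replace(0, 'l')): offset=2, physical=[a,A,l,D,E], logical=[l,D,E,a,A]
After op 10 (swap(4, 0)): offset=2, physical=[a,l,A,D,E], logical=[A,D,E,a,l]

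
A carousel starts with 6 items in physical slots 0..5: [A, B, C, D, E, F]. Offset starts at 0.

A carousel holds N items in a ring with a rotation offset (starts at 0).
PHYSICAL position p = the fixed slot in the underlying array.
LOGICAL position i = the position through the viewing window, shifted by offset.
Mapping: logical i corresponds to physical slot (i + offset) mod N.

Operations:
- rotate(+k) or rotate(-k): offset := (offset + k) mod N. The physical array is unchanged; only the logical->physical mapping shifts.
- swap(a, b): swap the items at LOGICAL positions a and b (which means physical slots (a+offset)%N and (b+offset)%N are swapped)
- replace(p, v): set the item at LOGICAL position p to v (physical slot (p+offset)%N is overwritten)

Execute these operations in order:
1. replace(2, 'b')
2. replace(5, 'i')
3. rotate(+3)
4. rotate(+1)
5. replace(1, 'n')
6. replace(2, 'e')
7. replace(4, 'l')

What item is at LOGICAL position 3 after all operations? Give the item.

After op 1 (replace(2, 'b')): offset=0, physical=[A,B,b,D,E,F], logical=[A,B,b,D,E,F]
After op 2 (replace(5, 'i')): offset=0, physical=[A,B,b,D,E,i], logical=[A,B,b,D,E,i]
After op 3 (rotate(+3)): offset=3, physical=[A,B,b,D,E,i], logical=[D,E,i,A,B,b]
After op 4 (rotate(+1)): offset=4, physical=[A,B,b,D,E,i], logical=[E,i,A,B,b,D]
After op 5 (replace(1, 'n')): offset=4, physical=[A,B,b,D,E,n], logical=[E,n,A,B,b,D]
After op 6 (replace(2, 'e')): offset=4, physical=[e,B,b,D,E,n], logical=[E,n,e,B,b,D]
After op 7 (replace(4, 'l')): offset=4, physical=[e,B,l,D,E,n], logical=[E,n,e,B,l,D]

Answer: B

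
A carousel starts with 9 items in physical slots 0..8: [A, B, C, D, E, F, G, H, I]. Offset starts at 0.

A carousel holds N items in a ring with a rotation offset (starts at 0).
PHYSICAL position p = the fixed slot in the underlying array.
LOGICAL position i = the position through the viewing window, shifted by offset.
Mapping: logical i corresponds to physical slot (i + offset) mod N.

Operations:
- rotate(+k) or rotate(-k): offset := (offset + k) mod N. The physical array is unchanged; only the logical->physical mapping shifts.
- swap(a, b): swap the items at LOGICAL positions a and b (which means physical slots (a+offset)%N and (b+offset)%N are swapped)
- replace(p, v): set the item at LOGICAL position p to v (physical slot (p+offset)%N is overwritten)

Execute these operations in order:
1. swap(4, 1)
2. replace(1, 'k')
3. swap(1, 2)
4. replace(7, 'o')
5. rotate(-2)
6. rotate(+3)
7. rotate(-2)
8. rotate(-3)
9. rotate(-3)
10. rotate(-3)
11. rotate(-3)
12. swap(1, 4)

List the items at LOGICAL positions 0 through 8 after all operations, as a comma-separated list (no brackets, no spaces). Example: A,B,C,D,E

After op 1 (swap(4, 1)): offset=0, physical=[A,E,C,D,B,F,G,H,I], logical=[A,E,C,D,B,F,G,H,I]
After op 2 (replace(1, 'k')): offset=0, physical=[A,k,C,D,B,F,G,H,I], logical=[A,k,C,D,B,F,G,H,I]
After op 3 (swap(1, 2)): offset=0, physical=[A,C,k,D,B,F,G,H,I], logical=[A,C,k,D,B,F,G,H,I]
After op 4 (replace(7, 'o')): offset=0, physical=[A,C,k,D,B,F,G,o,I], logical=[A,C,k,D,B,F,G,o,I]
After op 5 (rotate(-2)): offset=7, physical=[A,C,k,D,B,F,G,o,I], logical=[o,I,A,C,k,D,B,F,G]
After op 6 (rotate(+3)): offset=1, physical=[A,C,k,D,B,F,G,o,I], logical=[C,k,D,B,F,G,o,I,A]
After op 7 (rotate(-2)): offset=8, physical=[A,C,k,D,B,F,G,o,I], logical=[I,A,C,k,D,B,F,G,o]
After op 8 (rotate(-3)): offset=5, physical=[A,C,k,D,B,F,G,o,I], logical=[F,G,o,I,A,C,k,D,B]
After op 9 (rotate(-3)): offset=2, physical=[A,C,k,D,B,F,G,o,I], logical=[k,D,B,F,G,o,I,A,C]
After op 10 (rotate(-3)): offset=8, physical=[A,C,k,D,B,F,G,o,I], logical=[I,A,C,k,D,B,F,G,o]
After op 11 (rotate(-3)): offset=5, physical=[A,C,k,D,B,F,G,o,I], logical=[F,G,o,I,A,C,k,D,B]
After op 12 (swap(1, 4)): offset=5, physical=[G,C,k,D,B,F,A,o,I], logical=[F,A,o,I,G,C,k,D,B]

Answer: F,A,o,I,G,C,k,D,B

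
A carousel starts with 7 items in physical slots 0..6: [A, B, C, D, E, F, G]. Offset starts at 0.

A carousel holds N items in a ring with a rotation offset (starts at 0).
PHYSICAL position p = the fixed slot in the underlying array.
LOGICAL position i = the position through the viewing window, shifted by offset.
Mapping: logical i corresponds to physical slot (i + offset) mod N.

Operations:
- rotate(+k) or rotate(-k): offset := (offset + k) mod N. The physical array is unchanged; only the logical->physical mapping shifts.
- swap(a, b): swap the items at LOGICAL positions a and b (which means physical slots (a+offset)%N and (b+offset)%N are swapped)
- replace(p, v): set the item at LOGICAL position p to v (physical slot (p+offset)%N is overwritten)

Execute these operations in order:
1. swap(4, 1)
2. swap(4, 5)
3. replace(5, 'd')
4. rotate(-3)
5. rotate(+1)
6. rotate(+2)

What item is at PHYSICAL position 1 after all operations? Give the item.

After op 1 (swap(4, 1)): offset=0, physical=[A,E,C,D,B,F,G], logical=[A,E,C,D,B,F,G]
After op 2 (swap(4, 5)): offset=0, physical=[A,E,C,D,F,B,G], logical=[A,E,C,D,F,B,G]
After op 3 (replace(5, 'd')): offset=0, physical=[A,E,C,D,F,d,G], logical=[A,E,C,D,F,d,G]
After op 4 (rotate(-3)): offset=4, physical=[A,E,C,D,F,d,G], logical=[F,d,G,A,E,C,D]
After op 5 (rotate(+1)): offset=5, physical=[A,E,C,D,F,d,G], logical=[d,G,A,E,C,D,F]
After op 6 (rotate(+2)): offset=0, physical=[A,E,C,D,F,d,G], logical=[A,E,C,D,F,d,G]

Answer: E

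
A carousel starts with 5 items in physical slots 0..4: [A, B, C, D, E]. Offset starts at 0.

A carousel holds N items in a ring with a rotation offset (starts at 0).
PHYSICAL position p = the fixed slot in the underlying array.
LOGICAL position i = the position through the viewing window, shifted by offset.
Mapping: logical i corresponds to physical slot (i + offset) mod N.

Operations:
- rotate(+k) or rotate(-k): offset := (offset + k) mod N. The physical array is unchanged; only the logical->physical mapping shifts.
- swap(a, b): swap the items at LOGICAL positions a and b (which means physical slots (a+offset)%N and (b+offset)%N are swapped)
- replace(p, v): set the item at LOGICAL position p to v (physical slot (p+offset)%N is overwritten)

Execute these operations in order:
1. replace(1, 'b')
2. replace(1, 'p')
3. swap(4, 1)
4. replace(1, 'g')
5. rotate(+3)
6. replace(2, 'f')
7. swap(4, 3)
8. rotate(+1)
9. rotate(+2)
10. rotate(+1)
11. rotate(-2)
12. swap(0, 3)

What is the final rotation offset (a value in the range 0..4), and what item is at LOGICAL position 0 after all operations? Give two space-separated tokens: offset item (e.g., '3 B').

Answer: 0 D

Derivation:
After op 1 (replace(1, 'b')): offset=0, physical=[A,b,C,D,E], logical=[A,b,C,D,E]
After op 2 (replace(1, 'p')): offset=0, physical=[A,p,C,D,E], logical=[A,p,C,D,E]
After op 3 (swap(4, 1)): offset=0, physical=[A,E,C,D,p], logical=[A,E,C,D,p]
After op 4 (replace(1, 'g')): offset=0, physical=[A,g,C,D,p], logical=[A,g,C,D,p]
After op 5 (rotate(+3)): offset=3, physical=[A,g,C,D,p], logical=[D,p,A,g,C]
After op 6 (replace(2, 'f')): offset=3, physical=[f,g,C,D,p], logical=[D,p,f,g,C]
After op 7 (swap(4, 3)): offset=3, physical=[f,C,g,D,p], logical=[D,p,f,C,g]
After op 8 (rotate(+1)): offset=4, physical=[f,C,g,D,p], logical=[p,f,C,g,D]
After op 9 (rotate(+2)): offset=1, physical=[f,C,g,D,p], logical=[C,g,D,p,f]
After op 10 (rotate(+1)): offset=2, physical=[f,C,g,D,p], logical=[g,D,p,f,C]
After op 11 (rotate(-2)): offset=0, physical=[f,C,g,D,p], logical=[f,C,g,D,p]
After op 12 (swap(0, 3)): offset=0, physical=[D,C,g,f,p], logical=[D,C,g,f,p]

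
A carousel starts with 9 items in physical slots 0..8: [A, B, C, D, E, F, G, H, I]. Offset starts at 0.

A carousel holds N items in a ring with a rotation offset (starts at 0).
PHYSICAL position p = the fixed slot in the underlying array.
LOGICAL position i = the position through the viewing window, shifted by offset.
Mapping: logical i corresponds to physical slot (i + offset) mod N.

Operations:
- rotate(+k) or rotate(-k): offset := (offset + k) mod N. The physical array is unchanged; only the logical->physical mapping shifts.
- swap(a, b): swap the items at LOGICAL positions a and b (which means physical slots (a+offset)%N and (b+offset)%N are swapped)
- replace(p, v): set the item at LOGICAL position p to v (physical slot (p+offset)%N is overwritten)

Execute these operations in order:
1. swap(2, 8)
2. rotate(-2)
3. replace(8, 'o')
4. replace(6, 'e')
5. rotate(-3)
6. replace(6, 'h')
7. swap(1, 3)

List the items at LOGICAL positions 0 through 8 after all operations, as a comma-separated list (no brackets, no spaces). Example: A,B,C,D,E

After op 1 (swap(2, 8)): offset=0, physical=[A,B,I,D,E,F,G,H,C], logical=[A,B,I,D,E,F,G,H,C]
After op 2 (rotate(-2)): offset=7, physical=[A,B,I,D,E,F,G,H,C], logical=[H,C,A,B,I,D,E,F,G]
After op 3 (replace(8, 'o')): offset=7, physical=[A,B,I,D,E,F,o,H,C], logical=[H,C,A,B,I,D,E,F,o]
After op 4 (replace(6, 'e')): offset=7, physical=[A,B,I,D,e,F,o,H,C], logical=[H,C,A,B,I,D,e,F,o]
After op 5 (rotate(-3)): offset=4, physical=[A,B,I,D,e,F,o,H,C], logical=[e,F,o,H,C,A,B,I,D]
After op 6 (replace(6, 'h')): offset=4, physical=[A,h,I,D,e,F,o,H,C], logical=[e,F,o,H,C,A,h,I,D]
After op 7 (swap(1, 3)): offset=4, physical=[A,h,I,D,e,H,o,F,C], logical=[e,H,o,F,C,A,h,I,D]

Answer: e,H,o,F,C,A,h,I,D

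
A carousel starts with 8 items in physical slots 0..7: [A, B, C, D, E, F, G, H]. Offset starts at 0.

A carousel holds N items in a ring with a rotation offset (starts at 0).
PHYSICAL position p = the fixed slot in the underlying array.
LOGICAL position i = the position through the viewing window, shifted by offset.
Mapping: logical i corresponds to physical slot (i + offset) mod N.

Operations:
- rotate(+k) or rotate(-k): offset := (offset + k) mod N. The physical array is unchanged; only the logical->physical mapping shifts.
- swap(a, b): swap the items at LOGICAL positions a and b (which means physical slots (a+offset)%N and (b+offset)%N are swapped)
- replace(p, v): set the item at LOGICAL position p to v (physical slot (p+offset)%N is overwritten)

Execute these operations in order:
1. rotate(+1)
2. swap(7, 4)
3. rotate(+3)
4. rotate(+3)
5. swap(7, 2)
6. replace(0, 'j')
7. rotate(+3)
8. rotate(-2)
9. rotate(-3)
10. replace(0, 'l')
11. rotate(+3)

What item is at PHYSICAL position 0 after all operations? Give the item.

Answer: F

Derivation:
After op 1 (rotate(+1)): offset=1, physical=[A,B,C,D,E,F,G,H], logical=[B,C,D,E,F,G,H,A]
After op 2 (swap(7, 4)): offset=1, physical=[F,B,C,D,E,A,G,H], logical=[B,C,D,E,A,G,H,F]
After op 3 (rotate(+3)): offset=4, physical=[F,B,C,D,E,A,G,H], logical=[E,A,G,H,F,B,C,D]
After op 4 (rotate(+3)): offset=7, physical=[F,B,C,D,E,A,G,H], logical=[H,F,B,C,D,E,A,G]
After op 5 (swap(7, 2)): offset=7, physical=[F,G,C,D,E,A,B,H], logical=[H,F,G,C,D,E,A,B]
After op 6 (replace(0, 'j')): offset=7, physical=[F,G,C,D,E,A,B,j], logical=[j,F,G,C,D,E,A,B]
After op 7 (rotate(+3)): offset=2, physical=[F,G,C,D,E,A,B,j], logical=[C,D,E,A,B,j,F,G]
After op 8 (rotate(-2)): offset=0, physical=[F,G,C,D,E,A,B,j], logical=[F,G,C,D,E,A,B,j]
After op 9 (rotate(-3)): offset=5, physical=[F,G,C,D,E,A,B,j], logical=[A,B,j,F,G,C,D,E]
After op 10 (replace(0, 'l')): offset=5, physical=[F,G,C,D,E,l,B,j], logical=[l,B,j,F,G,C,D,E]
After op 11 (rotate(+3)): offset=0, physical=[F,G,C,D,E,l,B,j], logical=[F,G,C,D,E,l,B,j]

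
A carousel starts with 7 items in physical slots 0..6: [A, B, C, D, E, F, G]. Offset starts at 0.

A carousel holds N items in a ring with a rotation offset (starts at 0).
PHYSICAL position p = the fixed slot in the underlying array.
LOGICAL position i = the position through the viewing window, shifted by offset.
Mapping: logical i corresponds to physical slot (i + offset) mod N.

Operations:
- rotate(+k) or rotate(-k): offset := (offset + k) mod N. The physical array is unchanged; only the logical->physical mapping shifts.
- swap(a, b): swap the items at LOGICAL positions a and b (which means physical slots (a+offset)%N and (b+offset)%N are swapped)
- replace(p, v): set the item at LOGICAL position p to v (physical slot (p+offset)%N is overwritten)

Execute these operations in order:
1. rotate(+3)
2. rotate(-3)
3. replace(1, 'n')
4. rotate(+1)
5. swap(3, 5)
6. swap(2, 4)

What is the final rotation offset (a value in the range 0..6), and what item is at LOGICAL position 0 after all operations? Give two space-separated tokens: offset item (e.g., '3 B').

Answer: 1 n

Derivation:
After op 1 (rotate(+3)): offset=3, physical=[A,B,C,D,E,F,G], logical=[D,E,F,G,A,B,C]
After op 2 (rotate(-3)): offset=0, physical=[A,B,C,D,E,F,G], logical=[A,B,C,D,E,F,G]
After op 3 (replace(1, 'n')): offset=0, physical=[A,n,C,D,E,F,G], logical=[A,n,C,D,E,F,G]
After op 4 (rotate(+1)): offset=1, physical=[A,n,C,D,E,F,G], logical=[n,C,D,E,F,G,A]
After op 5 (swap(3, 5)): offset=1, physical=[A,n,C,D,G,F,E], logical=[n,C,D,G,F,E,A]
After op 6 (swap(2, 4)): offset=1, physical=[A,n,C,F,G,D,E], logical=[n,C,F,G,D,E,A]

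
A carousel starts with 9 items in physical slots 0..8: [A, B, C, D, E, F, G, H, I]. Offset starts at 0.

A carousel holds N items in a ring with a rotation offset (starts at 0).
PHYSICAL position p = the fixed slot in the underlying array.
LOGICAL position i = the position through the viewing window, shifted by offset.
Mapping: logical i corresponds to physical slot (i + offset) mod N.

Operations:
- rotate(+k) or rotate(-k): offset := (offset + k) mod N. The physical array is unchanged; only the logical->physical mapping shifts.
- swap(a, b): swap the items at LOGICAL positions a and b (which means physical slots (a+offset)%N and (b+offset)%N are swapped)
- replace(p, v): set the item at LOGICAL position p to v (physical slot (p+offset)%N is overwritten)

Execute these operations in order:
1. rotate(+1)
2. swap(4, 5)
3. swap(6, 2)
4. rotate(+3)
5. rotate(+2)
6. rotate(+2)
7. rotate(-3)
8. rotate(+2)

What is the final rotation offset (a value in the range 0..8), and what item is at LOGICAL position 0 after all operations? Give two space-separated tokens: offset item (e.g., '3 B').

After op 1 (rotate(+1)): offset=1, physical=[A,B,C,D,E,F,G,H,I], logical=[B,C,D,E,F,G,H,I,A]
After op 2 (swap(4, 5)): offset=1, physical=[A,B,C,D,E,G,F,H,I], logical=[B,C,D,E,G,F,H,I,A]
After op 3 (swap(6, 2)): offset=1, physical=[A,B,C,H,E,G,F,D,I], logical=[B,C,H,E,G,F,D,I,A]
After op 4 (rotate(+3)): offset=4, physical=[A,B,C,H,E,G,F,D,I], logical=[E,G,F,D,I,A,B,C,H]
After op 5 (rotate(+2)): offset=6, physical=[A,B,C,H,E,G,F,D,I], logical=[F,D,I,A,B,C,H,E,G]
After op 6 (rotate(+2)): offset=8, physical=[A,B,C,H,E,G,F,D,I], logical=[I,A,B,C,H,E,G,F,D]
After op 7 (rotate(-3)): offset=5, physical=[A,B,C,H,E,G,F,D,I], logical=[G,F,D,I,A,B,C,H,E]
After op 8 (rotate(+2)): offset=7, physical=[A,B,C,H,E,G,F,D,I], logical=[D,I,A,B,C,H,E,G,F]

Answer: 7 D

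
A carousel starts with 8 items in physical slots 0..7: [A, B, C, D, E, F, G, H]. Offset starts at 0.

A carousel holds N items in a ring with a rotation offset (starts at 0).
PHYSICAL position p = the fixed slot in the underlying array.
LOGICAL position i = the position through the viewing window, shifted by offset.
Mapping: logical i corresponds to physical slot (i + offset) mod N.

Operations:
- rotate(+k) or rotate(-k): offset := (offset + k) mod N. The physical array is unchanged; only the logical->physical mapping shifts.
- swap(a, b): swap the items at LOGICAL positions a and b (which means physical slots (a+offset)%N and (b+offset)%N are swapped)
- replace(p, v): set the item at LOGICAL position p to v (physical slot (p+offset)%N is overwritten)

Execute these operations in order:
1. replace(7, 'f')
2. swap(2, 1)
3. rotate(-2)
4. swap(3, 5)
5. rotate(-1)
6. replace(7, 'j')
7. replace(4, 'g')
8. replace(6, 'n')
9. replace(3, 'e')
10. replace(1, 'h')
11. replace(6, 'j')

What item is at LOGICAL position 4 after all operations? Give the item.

Answer: g

Derivation:
After op 1 (replace(7, 'f')): offset=0, physical=[A,B,C,D,E,F,G,f], logical=[A,B,C,D,E,F,G,f]
After op 2 (swap(2, 1)): offset=0, physical=[A,C,B,D,E,F,G,f], logical=[A,C,B,D,E,F,G,f]
After op 3 (rotate(-2)): offset=6, physical=[A,C,B,D,E,F,G,f], logical=[G,f,A,C,B,D,E,F]
After op 4 (swap(3, 5)): offset=6, physical=[A,D,B,C,E,F,G,f], logical=[G,f,A,D,B,C,E,F]
After op 5 (rotate(-1)): offset=5, physical=[A,D,B,C,E,F,G,f], logical=[F,G,f,A,D,B,C,E]
After op 6 (replace(7, 'j')): offset=5, physical=[A,D,B,C,j,F,G,f], logical=[F,G,f,A,D,B,C,j]
After op 7 (replace(4, 'g')): offset=5, physical=[A,g,B,C,j,F,G,f], logical=[F,G,f,A,g,B,C,j]
After op 8 (replace(6, 'n')): offset=5, physical=[A,g,B,n,j,F,G,f], logical=[F,G,f,A,g,B,n,j]
After op 9 (replace(3, 'e')): offset=5, physical=[e,g,B,n,j,F,G,f], logical=[F,G,f,e,g,B,n,j]
After op 10 (replace(1, 'h')): offset=5, physical=[e,g,B,n,j,F,h,f], logical=[F,h,f,e,g,B,n,j]
After op 11 (replace(6, 'j')): offset=5, physical=[e,g,B,j,j,F,h,f], logical=[F,h,f,e,g,B,j,j]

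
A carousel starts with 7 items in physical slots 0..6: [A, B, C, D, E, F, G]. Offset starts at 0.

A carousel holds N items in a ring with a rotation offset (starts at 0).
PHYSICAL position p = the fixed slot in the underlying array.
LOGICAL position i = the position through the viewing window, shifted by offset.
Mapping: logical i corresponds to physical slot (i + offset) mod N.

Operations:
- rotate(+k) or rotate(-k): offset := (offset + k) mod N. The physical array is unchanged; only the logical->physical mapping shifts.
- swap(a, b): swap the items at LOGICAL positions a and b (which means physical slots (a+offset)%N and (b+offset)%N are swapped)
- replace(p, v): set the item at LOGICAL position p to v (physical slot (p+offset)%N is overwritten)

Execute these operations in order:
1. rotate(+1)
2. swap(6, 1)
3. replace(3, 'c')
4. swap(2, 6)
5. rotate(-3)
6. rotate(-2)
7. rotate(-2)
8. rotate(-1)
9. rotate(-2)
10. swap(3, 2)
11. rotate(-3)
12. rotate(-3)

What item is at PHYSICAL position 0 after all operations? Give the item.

Answer: B

Derivation:
After op 1 (rotate(+1)): offset=1, physical=[A,B,C,D,E,F,G], logical=[B,C,D,E,F,G,A]
After op 2 (swap(6, 1)): offset=1, physical=[C,B,A,D,E,F,G], logical=[B,A,D,E,F,G,C]
After op 3 (replace(3, 'c')): offset=1, physical=[C,B,A,D,c,F,G], logical=[B,A,D,c,F,G,C]
After op 4 (swap(2, 6)): offset=1, physical=[D,B,A,C,c,F,G], logical=[B,A,C,c,F,G,D]
After op 5 (rotate(-3)): offset=5, physical=[D,B,A,C,c,F,G], logical=[F,G,D,B,A,C,c]
After op 6 (rotate(-2)): offset=3, physical=[D,B,A,C,c,F,G], logical=[C,c,F,G,D,B,A]
After op 7 (rotate(-2)): offset=1, physical=[D,B,A,C,c,F,G], logical=[B,A,C,c,F,G,D]
After op 8 (rotate(-1)): offset=0, physical=[D,B,A,C,c,F,G], logical=[D,B,A,C,c,F,G]
After op 9 (rotate(-2)): offset=5, physical=[D,B,A,C,c,F,G], logical=[F,G,D,B,A,C,c]
After op 10 (swap(3, 2)): offset=5, physical=[B,D,A,C,c,F,G], logical=[F,G,B,D,A,C,c]
After op 11 (rotate(-3)): offset=2, physical=[B,D,A,C,c,F,G], logical=[A,C,c,F,G,B,D]
After op 12 (rotate(-3)): offset=6, physical=[B,D,A,C,c,F,G], logical=[G,B,D,A,C,c,F]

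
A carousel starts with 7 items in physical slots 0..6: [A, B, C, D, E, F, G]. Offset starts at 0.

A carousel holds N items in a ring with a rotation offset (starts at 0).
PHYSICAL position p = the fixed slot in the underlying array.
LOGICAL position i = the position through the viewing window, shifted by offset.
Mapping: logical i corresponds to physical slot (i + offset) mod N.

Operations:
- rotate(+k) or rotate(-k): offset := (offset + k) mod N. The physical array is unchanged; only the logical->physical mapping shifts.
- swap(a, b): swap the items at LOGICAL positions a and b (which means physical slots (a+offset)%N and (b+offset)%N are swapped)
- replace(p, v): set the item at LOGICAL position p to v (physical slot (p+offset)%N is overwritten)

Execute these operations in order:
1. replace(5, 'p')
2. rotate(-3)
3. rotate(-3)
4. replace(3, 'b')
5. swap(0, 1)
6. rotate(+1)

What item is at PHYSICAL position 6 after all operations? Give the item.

Answer: G

Derivation:
After op 1 (replace(5, 'p')): offset=0, physical=[A,B,C,D,E,p,G], logical=[A,B,C,D,E,p,G]
After op 2 (rotate(-3)): offset=4, physical=[A,B,C,D,E,p,G], logical=[E,p,G,A,B,C,D]
After op 3 (rotate(-3)): offset=1, physical=[A,B,C,D,E,p,G], logical=[B,C,D,E,p,G,A]
After op 4 (replace(3, 'b')): offset=1, physical=[A,B,C,D,b,p,G], logical=[B,C,D,b,p,G,A]
After op 5 (swap(0, 1)): offset=1, physical=[A,C,B,D,b,p,G], logical=[C,B,D,b,p,G,A]
After op 6 (rotate(+1)): offset=2, physical=[A,C,B,D,b,p,G], logical=[B,D,b,p,G,A,C]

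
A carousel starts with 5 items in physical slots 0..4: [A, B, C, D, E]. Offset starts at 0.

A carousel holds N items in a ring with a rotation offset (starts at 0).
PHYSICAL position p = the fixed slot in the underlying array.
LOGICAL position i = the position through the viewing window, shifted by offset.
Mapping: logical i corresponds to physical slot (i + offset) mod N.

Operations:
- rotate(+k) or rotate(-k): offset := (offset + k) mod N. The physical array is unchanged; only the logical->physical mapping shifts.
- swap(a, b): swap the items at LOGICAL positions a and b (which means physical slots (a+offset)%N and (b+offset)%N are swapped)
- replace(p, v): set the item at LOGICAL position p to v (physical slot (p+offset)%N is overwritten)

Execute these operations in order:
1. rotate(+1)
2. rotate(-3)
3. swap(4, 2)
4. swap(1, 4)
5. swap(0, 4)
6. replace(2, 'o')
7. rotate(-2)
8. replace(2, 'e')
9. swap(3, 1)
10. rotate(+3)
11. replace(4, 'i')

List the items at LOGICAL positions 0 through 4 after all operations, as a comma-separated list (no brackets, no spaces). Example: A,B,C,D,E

Answer: D,o,B,A,i

Derivation:
After op 1 (rotate(+1)): offset=1, physical=[A,B,C,D,E], logical=[B,C,D,E,A]
After op 2 (rotate(-3)): offset=3, physical=[A,B,C,D,E], logical=[D,E,A,B,C]
After op 3 (swap(4, 2)): offset=3, physical=[C,B,A,D,E], logical=[D,E,C,B,A]
After op 4 (swap(1, 4)): offset=3, physical=[C,B,E,D,A], logical=[D,A,C,B,E]
After op 5 (swap(0, 4)): offset=3, physical=[C,B,D,E,A], logical=[E,A,C,B,D]
After op 6 (replace(2, 'o')): offset=3, physical=[o,B,D,E,A], logical=[E,A,o,B,D]
After op 7 (rotate(-2)): offset=1, physical=[o,B,D,E,A], logical=[B,D,E,A,o]
After op 8 (replace(2, 'e')): offset=1, physical=[o,B,D,e,A], logical=[B,D,e,A,o]
After op 9 (swap(3, 1)): offset=1, physical=[o,B,A,e,D], logical=[B,A,e,D,o]
After op 10 (rotate(+3)): offset=4, physical=[o,B,A,e,D], logical=[D,o,B,A,e]
After op 11 (replace(4, 'i')): offset=4, physical=[o,B,A,i,D], logical=[D,o,B,A,i]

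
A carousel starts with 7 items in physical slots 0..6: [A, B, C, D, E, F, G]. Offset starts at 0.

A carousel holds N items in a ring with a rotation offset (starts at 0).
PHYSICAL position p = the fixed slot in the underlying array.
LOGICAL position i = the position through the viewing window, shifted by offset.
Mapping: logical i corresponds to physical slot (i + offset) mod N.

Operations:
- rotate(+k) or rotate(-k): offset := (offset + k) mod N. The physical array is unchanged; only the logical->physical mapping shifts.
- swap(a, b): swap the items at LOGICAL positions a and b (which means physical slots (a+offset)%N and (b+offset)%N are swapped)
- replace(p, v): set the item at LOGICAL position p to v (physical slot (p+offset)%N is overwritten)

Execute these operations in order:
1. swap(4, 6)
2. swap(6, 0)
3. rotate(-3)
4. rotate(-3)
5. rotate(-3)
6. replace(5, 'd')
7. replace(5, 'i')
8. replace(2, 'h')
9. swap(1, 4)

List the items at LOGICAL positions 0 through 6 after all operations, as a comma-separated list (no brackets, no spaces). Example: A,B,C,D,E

After op 1 (swap(4, 6)): offset=0, physical=[A,B,C,D,G,F,E], logical=[A,B,C,D,G,F,E]
After op 2 (swap(6, 0)): offset=0, physical=[E,B,C,D,G,F,A], logical=[E,B,C,D,G,F,A]
After op 3 (rotate(-3)): offset=4, physical=[E,B,C,D,G,F,A], logical=[G,F,A,E,B,C,D]
After op 4 (rotate(-3)): offset=1, physical=[E,B,C,D,G,F,A], logical=[B,C,D,G,F,A,E]
After op 5 (rotate(-3)): offset=5, physical=[E,B,C,D,G,F,A], logical=[F,A,E,B,C,D,G]
After op 6 (replace(5, 'd')): offset=5, physical=[E,B,C,d,G,F,A], logical=[F,A,E,B,C,d,G]
After op 7 (replace(5, 'i')): offset=5, physical=[E,B,C,i,G,F,A], logical=[F,A,E,B,C,i,G]
After op 8 (replace(2, 'h')): offset=5, physical=[h,B,C,i,G,F,A], logical=[F,A,h,B,C,i,G]
After op 9 (swap(1, 4)): offset=5, physical=[h,B,A,i,G,F,C], logical=[F,C,h,B,A,i,G]

Answer: F,C,h,B,A,i,G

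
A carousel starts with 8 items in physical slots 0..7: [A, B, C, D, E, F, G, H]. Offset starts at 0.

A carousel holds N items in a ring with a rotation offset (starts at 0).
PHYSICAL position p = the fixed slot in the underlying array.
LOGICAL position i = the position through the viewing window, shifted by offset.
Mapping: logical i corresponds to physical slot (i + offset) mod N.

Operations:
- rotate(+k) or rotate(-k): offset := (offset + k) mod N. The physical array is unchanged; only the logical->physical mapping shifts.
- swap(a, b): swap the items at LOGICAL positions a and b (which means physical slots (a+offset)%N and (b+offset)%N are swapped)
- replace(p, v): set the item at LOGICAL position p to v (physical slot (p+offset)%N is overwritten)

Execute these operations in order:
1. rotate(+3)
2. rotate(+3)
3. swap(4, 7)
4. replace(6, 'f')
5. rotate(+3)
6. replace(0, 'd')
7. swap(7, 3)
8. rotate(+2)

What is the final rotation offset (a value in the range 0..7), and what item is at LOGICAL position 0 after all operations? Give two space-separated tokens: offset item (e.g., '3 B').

Answer: 3 D

Derivation:
After op 1 (rotate(+3)): offset=3, physical=[A,B,C,D,E,F,G,H], logical=[D,E,F,G,H,A,B,C]
After op 2 (rotate(+3)): offset=6, physical=[A,B,C,D,E,F,G,H], logical=[G,H,A,B,C,D,E,F]
After op 3 (swap(4, 7)): offset=6, physical=[A,B,F,D,E,C,G,H], logical=[G,H,A,B,F,D,E,C]
After op 4 (replace(6, 'f')): offset=6, physical=[A,B,F,D,f,C,G,H], logical=[G,H,A,B,F,D,f,C]
After op 5 (rotate(+3)): offset=1, physical=[A,B,F,D,f,C,G,H], logical=[B,F,D,f,C,G,H,A]
After op 6 (replace(0, 'd')): offset=1, physical=[A,d,F,D,f,C,G,H], logical=[d,F,D,f,C,G,H,A]
After op 7 (swap(7, 3)): offset=1, physical=[f,d,F,D,A,C,G,H], logical=[d,F,D,A,C,G,H,f]
After op 8 (rotate(+2)): offset=3, physical=[f,d,F,D,A,C,G,H], logical=[D,A,C,G,H,f,d,F]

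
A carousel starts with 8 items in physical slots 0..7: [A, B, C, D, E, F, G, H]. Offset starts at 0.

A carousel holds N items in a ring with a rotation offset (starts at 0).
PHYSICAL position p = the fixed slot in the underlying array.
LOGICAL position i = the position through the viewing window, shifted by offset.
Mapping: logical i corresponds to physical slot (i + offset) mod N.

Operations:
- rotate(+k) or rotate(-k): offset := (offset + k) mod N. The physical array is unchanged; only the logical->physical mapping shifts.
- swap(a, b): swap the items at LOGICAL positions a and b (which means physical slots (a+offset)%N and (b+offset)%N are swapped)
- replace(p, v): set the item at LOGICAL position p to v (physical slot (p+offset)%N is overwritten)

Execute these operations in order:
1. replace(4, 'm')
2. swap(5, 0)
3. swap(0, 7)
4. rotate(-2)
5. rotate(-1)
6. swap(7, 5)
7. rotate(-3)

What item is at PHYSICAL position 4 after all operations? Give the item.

Answer: C

Derivation:
After op 1 (replace(4, 'm')): offset=0, physical=[A,B,C,D,m,F,G,H], logical=[A,B,C,D,m,F,G,H]
After op 2 (swap(5, 0)): offset=0, physical=[F,B,C,D,m,A,G,H], logical=[F,B,C,D,m,A,G,H]
After op 3 (swap(0, 7)): offset=0, physical=[H,B,C,D,m,A,G,F], logical=[H,B,C,D,m,A,G,F]
After op 4 (rotate(-2)): offset=6, physical=[H,B,C,D,m,A,G,F], logical=[G,F,H,B,C,D,m,A]
After op 5 (rotate(-1)): offset=5, physical=[H,B,C,D,m,A,G,F], logical=[A,G,F,H,B,C,D,m]
After op 6 (swap(7, 5)): offset=5, physical=[H,B,m,D,C,A,G,F], logical=[A,G,F,H,B,m,D,C]
After op 7 (rotate(-3)): offset=2, physical=[H,B,m,D,C,A,G,F], logical=[m,D,C,A,G,F,H,B]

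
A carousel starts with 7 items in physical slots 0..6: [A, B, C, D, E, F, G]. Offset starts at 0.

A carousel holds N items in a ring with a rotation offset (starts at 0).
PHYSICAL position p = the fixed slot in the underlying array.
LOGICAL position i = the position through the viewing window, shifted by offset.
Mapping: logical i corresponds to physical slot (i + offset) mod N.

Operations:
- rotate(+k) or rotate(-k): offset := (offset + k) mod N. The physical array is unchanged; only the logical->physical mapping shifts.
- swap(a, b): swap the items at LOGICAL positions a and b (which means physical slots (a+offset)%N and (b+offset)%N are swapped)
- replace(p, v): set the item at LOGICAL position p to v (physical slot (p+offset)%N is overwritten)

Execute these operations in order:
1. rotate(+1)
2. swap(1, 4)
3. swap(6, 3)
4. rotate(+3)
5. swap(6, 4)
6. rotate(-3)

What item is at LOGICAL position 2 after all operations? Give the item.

Answer: B

Derivation:
After op 1 (rotate(+1)): offset=1, physical=[A,B,C,D,E,F,G], logical=[B,C,D,E,F,G,A]
After op 2 (swap(1, 4)): offset=1, physical=[A,B,F,D,E,C,G], logical=[B,F,D,E,C,G,A]
After op 3 (swap(6, 3)): offset=1, physical=[E,B,F,D,A,C,G], logical=[B,F,D,A,C,G,E]
After op 4 (rotate(+3)): offset=4, physical=[E,B,F,D,A,C,G], logical=[A,C,G,E,B,F,D]
After op 5 (swap(6, 4)): offset=4, physical=[E,D,F,B,A,C,G], logical=[A,C,G,E,D,F,B]
After op 6 (rotate(-3)): offset=1, physical=[E,D,F,B,A,C,G], logical=[D,F,B,A,C,G,E]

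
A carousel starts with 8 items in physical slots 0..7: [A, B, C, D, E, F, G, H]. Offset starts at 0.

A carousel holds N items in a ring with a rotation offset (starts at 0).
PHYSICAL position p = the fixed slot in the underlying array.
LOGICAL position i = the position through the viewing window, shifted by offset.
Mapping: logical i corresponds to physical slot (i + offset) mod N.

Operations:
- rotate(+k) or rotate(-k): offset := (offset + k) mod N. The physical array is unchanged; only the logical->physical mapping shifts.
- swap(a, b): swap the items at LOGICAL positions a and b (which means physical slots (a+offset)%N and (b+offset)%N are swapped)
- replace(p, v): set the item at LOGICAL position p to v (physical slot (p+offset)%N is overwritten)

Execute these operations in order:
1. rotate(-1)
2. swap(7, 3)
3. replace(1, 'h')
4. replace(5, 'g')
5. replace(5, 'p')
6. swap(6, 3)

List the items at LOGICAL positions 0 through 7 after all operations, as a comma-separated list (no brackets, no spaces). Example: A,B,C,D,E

Answer: H,h,B,F,D,p,G,C

Derivation:
After op 1 (rotate(-1)): offset=7, physical=[A,B,C,D,E,F,G,H], logical=[H,A,B,C,D,E,F,G]
After op 2 (swap(7, 3)): offset=7, physical=[A,B,G,D,E,F,C,H], logical=[H,A,B,G,D,E,F,C]
After op 3 (replace(1, 'h')): offset=7, physical=[h,B,G,D,E,F,C,H], logical=[H,h,B,G,D,E,F,C]
After op 4 (replace(5, 'g')): offset=7, physical=[h,B,G,D,g,F,C,H], logical=[H,h,B,G,D,g,F,C]
After op 5 (replace(5, 'p')): offset=7, physical=[h,B,G,D,p,F,C,H], logical=[H,h,B,G,D,p,F,C]
After op 6 (swap(6, 3)): offset=7, physical=[h,B,F,D,p,G,C,H], logical=[H,h,B,F,D,p,G,C]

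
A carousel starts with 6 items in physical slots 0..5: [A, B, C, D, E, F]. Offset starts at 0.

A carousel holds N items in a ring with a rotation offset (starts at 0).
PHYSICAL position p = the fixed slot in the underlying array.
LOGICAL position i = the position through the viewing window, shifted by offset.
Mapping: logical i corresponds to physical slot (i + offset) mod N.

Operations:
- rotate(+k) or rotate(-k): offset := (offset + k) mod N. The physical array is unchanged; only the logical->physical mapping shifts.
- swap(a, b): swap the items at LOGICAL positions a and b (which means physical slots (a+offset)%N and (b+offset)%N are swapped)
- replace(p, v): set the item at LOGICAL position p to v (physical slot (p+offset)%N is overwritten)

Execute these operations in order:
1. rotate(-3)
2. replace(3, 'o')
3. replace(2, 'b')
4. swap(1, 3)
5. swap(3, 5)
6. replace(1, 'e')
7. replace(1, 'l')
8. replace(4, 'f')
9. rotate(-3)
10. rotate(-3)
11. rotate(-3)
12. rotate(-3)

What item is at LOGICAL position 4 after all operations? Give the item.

Answer: f

Derivation:
After op 1 (rotate(-3)): offset=3, physical=[A,B,C,D,E,F], logical=[D,E,F,A,B,C]
After op 2 (replace(3, 'o')): offset=3, physical=[o,B,C,D,E,F], logical=[D,E,F,o,B,C]
After op 3 (replace(2, 'b')): offset=3, physical=[o,B,C,D,E,b], logical=[D,E,b,o,B,C]
After op 4 (swap(1, 3)): offset=3, physical=[E,B,C,D,o,b], logical=[D,o,b,E,B,C]
After op 5 (swap(3, 5)): offset=3, physical=[C,B,E,D,o,b], logical=[D,o,b,C,B,E]
After op 6 (replace(1, 'e')): offset=3, physical=[C,B,E,D,e,b], logical=[D,e,b,C,B,E]
After op 7 (replace(1, 'l')): offset=3, physical=[C,B,E,D,l,b], logical=[D,l,b,C,B,E]
After op 8 (replace(4, 'f')): offset=3, physical=[C,f,E,D,l,b], logical=[D,l,b,C,f,E]
After op 9 (rotate(-3)): offset=0, physical=[C,f,E,D,l,b], logical=[C,f,E,D,l,b]
After op 10 (rotate(-3)): offset=3, physical=[C,f,E,D,l,b], logical=[D,l,b,C,f,E]
After op 11 (rotate(-3)): offset=0, physical=[C,f,E,D,l,b], logical=[C,f,E,D,l,b]
After op 12 (rotate(-3)): offset=3, physical=[C,f,E,D,l,b], logical=[D,l,b,C,f,E]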